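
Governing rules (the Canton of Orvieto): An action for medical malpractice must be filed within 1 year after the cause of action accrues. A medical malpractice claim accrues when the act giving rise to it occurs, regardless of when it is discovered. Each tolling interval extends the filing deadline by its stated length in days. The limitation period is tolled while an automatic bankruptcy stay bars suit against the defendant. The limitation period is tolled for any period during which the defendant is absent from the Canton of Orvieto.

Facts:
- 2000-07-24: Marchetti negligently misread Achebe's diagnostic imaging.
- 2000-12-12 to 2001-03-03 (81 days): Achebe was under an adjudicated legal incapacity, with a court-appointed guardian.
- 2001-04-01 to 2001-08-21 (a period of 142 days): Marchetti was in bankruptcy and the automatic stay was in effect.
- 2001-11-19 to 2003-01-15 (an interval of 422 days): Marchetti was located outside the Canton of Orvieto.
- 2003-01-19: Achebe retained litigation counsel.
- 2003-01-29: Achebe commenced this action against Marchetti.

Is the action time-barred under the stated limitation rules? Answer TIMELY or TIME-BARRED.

The limitation period began to run on 2000-07-24.
Adding the 1 year base period to 2000-07-24 gives a deadline of 2001-07-24, before any tolling.
The automatic bankruptcy stay from 2001-04-01 to 2001-08-21 tolled the period for 142 days, extending the deadline to 2001-12-13.
The defendant's absence from the jurisdiction from 2001-11-19 to 2003-01-15 tolled the period for 422 days, extending the deadline to 2003-02-08.
Although the plaintiff's incapacity ran from 2000-12-12 to 2001-03-03, the stated rules do not make that a tolling event, so it is disregarded.
The other events in the timeline have no effect on the limitation period under the stated rules.
Filing on 2003-01-29 beat the 2003-02-08 deadline — the action is timely.

TIMELY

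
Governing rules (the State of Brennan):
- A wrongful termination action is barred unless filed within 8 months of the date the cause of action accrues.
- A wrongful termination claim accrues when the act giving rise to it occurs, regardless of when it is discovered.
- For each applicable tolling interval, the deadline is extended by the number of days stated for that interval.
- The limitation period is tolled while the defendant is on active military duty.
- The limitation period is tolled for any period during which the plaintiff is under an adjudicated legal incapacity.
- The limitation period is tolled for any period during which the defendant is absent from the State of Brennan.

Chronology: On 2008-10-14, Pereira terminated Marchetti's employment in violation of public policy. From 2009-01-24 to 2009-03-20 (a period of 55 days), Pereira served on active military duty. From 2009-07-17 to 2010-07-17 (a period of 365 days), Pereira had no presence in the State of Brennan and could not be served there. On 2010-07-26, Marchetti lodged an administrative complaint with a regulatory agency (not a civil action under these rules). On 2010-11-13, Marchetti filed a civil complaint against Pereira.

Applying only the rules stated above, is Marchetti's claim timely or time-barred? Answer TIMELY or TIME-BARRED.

TIME-BARRED

The claim accrued on 2008-10-14, when the wrongful act occurred.
Adding the 8 months base period to 2008-10-14 gives a deadline of 2009-06-14, before any tolling.
The period was tolled for 55 days by the defendant's active military service (2009-01-24 to 2009-03-20), pushing the deadline to 2009-08-08.
The defendant's absence from the jurisdiction from 2009-07-17 to 2010-07-17 tolled the period for 365 days, extending the deadline to 2010-08-08.
None of the other events listed affects the running of the period under the stated rules.
Marchetti filed on 2010-11-13, after the 2010-08-08 deadline, so the action is time-barred.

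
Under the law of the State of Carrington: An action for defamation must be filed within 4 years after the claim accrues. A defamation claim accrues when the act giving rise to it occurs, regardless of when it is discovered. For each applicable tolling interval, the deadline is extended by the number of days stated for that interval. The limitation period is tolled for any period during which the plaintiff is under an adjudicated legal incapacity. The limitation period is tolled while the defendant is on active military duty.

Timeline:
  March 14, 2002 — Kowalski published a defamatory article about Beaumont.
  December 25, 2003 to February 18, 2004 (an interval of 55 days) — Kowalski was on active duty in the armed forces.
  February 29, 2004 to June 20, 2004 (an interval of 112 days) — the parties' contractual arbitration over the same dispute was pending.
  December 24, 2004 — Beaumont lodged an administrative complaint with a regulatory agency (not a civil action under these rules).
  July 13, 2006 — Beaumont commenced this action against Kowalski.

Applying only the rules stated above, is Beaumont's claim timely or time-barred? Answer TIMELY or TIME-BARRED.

The claim accrued on March 14, 2002, when the wrongful act occurred.
Adding the 4 years base period to March 14, 2002 gives a deadline of March 14, 2006, before any tolling.
The period was tolled for 55 days by the defendant's active military service (December 25, 2003 to February 18, 2004), pushing the deadline to May 8, 2006.
Although a pending arbitration ran from February 29, 2004 to June 20, 2004, the stated rules do not make that a tolling event, so it is disregarded.
Nothing else in the chronology tolls or restarts the period.
Filing on July 13, 2006 missed the May 8, 2006 deadline — the action is time-barred.

TIME-BARRED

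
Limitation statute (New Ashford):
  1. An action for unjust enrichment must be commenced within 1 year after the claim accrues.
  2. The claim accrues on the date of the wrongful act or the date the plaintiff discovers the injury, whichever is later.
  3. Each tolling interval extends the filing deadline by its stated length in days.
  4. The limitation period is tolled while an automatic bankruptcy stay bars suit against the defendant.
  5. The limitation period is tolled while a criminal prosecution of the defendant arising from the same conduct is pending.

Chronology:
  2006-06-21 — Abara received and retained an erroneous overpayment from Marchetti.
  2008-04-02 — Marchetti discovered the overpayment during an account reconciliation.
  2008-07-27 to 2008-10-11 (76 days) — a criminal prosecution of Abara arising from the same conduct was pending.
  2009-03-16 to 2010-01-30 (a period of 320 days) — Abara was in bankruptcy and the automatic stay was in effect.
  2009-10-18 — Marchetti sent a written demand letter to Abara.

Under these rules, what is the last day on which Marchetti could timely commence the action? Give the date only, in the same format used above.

2010-05-03

Because discovery on 2008-04-02 post-dates the 2006-06-21 act, accrual under the later-of rule falls on 2008-04-02.
Adding the 1 year base period to 2008-04-02 gives a deadline of 2009-04-02, before any tolling.
Because the pending criminal prosecution ran from 2008-07-27 to 2008-10-11, the deadline is extended by 76 days to 2009-06-17.
The period was tolled for 320 days by the automatic bankruptcy stay (2009-03-16 to 2010-01-30), pushing the deadline to 2010-05-03.
The other events in the timeline have no effect on the limitation period under the stated rules.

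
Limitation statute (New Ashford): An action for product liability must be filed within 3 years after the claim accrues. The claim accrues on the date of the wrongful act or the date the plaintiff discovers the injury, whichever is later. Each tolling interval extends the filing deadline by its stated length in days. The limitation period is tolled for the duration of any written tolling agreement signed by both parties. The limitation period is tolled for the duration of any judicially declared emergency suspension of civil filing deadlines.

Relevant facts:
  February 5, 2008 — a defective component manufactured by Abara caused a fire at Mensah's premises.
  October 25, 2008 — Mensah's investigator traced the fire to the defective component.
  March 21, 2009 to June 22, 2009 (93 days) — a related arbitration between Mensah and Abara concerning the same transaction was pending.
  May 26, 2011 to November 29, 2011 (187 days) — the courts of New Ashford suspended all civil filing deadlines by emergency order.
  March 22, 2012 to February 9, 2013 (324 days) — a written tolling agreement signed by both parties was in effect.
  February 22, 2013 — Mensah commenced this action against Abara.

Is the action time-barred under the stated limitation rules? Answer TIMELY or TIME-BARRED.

TIMELY

The claim accrued on October 25, 2008 — the later of the February 5, 2008 act and the October 25, 2008 discovery.
3 years from October 25, 2008 is October 25, 2011.
Because the emergency suspension of filing deadlines ran from May 26, 2011 to November 29, 2011, the deadline is extended by 187 days to April 29, 2012.
The written tolling agreement from March 22, 2012 to February 9, 2013 tolled the period for 324 days, extending the deadline to March 19, 2013.
Although a pending arbitration ran from March 21, 2009 to June 22, 2009, the stated rules do not make that a tolling event, so it is disregarded.
Mensah filed on February 22, 2013, before the March 19, 2013 deadline, so the action is timely.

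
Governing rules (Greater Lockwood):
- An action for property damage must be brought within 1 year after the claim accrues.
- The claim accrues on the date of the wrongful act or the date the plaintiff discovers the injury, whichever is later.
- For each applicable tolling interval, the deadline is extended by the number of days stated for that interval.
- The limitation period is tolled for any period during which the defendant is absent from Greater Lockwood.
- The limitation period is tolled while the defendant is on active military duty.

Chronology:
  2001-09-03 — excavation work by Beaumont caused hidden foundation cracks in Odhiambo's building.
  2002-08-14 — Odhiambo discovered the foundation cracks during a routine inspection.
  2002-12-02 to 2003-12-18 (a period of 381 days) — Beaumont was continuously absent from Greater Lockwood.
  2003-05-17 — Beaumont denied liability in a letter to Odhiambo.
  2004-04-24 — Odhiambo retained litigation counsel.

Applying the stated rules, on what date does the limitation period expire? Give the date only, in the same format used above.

2004-08-29

Because discovery on 2002-08-14 post-dates the 2001-09-03 act, accrual under the later-of rule falls on 2002-08-14.
Adding the 1 year base period to 2002-08-14 gives a deadline of 2003-08-14, before any tolling.
The defendant's absence from the jurisdiction from 2002-12-02 to 2003-12-18 tolled the period for 381 days, extending the deadline to 2004-08-29.
Nothing else in the chronology tolls or restarts the period.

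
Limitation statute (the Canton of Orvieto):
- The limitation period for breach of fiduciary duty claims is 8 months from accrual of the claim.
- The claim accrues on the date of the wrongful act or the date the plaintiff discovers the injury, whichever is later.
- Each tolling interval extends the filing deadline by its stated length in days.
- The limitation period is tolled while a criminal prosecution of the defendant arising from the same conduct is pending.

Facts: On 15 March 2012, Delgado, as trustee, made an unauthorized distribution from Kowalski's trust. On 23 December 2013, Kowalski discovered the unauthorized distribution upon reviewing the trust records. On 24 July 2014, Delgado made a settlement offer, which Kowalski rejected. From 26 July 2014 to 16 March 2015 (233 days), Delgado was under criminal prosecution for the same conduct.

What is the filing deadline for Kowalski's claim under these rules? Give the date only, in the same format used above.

13 April 2015

Because discovery on 23 December 2013 post-dates the 15 March 2012 act, accrual under the later-of rule falls on 23 December 2013.
The untolled deadline — 8 months after 23 December 2013 — is 23 August 2014.
The period was tolled for 233 days by the pending criminal prosecution (26 July 2014 to 16 March 2015), pushing the deadline to 13 April 2015.
Nothing else in the chronology tolls or restarts the period.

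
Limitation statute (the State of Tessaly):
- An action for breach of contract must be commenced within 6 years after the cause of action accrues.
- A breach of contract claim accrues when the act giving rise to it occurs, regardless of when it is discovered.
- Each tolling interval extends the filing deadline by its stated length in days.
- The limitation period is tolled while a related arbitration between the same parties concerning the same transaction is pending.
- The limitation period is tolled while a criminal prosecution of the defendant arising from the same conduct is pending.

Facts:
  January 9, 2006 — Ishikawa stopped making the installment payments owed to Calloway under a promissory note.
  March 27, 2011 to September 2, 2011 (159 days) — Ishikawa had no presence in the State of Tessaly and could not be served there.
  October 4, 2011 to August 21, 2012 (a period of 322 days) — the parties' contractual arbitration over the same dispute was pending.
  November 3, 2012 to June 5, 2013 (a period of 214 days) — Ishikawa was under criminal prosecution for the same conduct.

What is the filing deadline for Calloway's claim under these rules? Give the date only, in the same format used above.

The limitation period began to run on January 9, 2006.
Adding the 6 years base period to January 9, 2006 gives a deadline of January 9, 2012, before any tolling.
Because the pending related arbitration ran from October 4, 2011 to August 21, 2012, the deadline is extended by 322 days to November 26, 2012.
The period was tolled for 214 days by the pending criminal prosecution (November 3, 2012 to June 5, 2013), pushing the deadline to June 28, 2013.
No stated provision tolls the period for the defendant's absence, so the interval from March 27, 2011 to September 2, 2011 has no effect on the deadline.

June 28, 2013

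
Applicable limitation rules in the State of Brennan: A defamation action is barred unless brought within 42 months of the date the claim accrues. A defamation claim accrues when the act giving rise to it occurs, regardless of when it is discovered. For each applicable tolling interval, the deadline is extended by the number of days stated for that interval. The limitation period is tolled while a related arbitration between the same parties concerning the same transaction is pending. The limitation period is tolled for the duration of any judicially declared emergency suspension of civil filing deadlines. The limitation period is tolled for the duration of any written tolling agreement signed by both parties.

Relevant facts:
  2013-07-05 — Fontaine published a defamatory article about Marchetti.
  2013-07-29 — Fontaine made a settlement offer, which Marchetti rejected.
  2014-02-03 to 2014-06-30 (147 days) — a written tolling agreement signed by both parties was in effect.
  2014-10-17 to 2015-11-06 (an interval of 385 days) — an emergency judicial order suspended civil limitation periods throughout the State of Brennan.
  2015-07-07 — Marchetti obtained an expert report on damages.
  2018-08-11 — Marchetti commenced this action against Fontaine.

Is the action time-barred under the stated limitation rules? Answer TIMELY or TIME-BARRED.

TIME-BARRED

The limitation period began to run on 2013-07-05.
The untolled deadline — 42 months after 2013-07-05 — is 2017-01-05.
Because the written tolling agreement ran from 2014-02-03 to 2014-06-30, the deadline is extended by 147 days to 2017-06-01.
The emergency suspension of filing deadlines from 2014-10-17 to 2015-11-06 tolled the period for 385 days, extending the deadline to 2018-06-21.
The other events in the timeline have no effect on the limitation period under the stated rules.
The 2018-08-11 filing falls after the 2018-06-21 deadline; the claim is time-barred.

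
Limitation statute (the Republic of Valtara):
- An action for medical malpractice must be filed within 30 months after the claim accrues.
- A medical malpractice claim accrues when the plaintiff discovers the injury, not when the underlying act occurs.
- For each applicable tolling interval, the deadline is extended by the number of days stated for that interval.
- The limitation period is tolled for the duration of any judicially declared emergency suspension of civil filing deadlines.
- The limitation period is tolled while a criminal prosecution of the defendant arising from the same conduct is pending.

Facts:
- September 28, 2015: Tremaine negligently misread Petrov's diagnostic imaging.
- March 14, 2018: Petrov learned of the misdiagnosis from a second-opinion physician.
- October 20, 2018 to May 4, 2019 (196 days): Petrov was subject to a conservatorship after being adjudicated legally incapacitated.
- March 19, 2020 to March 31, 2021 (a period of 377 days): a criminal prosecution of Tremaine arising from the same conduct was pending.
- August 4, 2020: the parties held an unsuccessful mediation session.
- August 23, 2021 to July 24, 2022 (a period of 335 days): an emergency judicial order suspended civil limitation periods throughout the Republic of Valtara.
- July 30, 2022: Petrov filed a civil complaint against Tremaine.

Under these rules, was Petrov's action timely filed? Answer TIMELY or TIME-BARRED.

Under the discovery rule, the claim accrued on March 14, 2018, when Petrov discovered the injury — not on the September 28, 2015 date of the underlying act.
Adding the 30 months base period to March 14, 2018 gives a deadline of September 14, 2020, before any tolling.
The pending criminal prosecution from March 19, 2020 to March 31, 2021 tolled the period for 377 days, extending the deadline to September 26, 2021.
Because the emergency suspension of filing deadlines ran from August 23, 2021 to July 24, 2022, the deadline is extended by 335 days to August 27, 2022.
Although the plaintiff's incapacity ran from October 20, 2018 to May 4, 2019, the stated rules do not make that a tolling event, so it is disregarded.
None of the other events listed affects the running of the period under the stated rules.
The July 30, 2022 filing precedes the August 27, 2022 deadline; the claim is timely.

TIMELY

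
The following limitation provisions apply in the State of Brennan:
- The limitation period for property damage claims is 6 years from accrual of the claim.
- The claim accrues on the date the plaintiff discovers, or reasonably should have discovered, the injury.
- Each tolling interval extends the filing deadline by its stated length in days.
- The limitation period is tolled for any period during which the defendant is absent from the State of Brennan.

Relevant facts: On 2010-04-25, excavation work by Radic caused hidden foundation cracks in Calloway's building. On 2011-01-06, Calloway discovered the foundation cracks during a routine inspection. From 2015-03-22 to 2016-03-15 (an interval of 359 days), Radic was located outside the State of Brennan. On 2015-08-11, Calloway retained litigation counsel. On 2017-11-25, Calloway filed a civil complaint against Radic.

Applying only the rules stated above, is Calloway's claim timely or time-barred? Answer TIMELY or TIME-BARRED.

TIMELY

Accrual is tied to discovery, so the period began on 2011-01-06 rather than on 2010-04-25 when the act occurred.
Adding the 6 years base period to 2011-01-06 gives a deadline of 2017-01-06, before any tolling.
Because the defendant's absence from the jurisdiction ran from 2015-03-22 to 2016-03-15, the deadline is extended by 359 days to 2017-12-31.
None of the other events listed affects the running of the period under the stated rules.
The 2017-11-25 filing precedes the 2017-12-31 deadline; the claim is timely.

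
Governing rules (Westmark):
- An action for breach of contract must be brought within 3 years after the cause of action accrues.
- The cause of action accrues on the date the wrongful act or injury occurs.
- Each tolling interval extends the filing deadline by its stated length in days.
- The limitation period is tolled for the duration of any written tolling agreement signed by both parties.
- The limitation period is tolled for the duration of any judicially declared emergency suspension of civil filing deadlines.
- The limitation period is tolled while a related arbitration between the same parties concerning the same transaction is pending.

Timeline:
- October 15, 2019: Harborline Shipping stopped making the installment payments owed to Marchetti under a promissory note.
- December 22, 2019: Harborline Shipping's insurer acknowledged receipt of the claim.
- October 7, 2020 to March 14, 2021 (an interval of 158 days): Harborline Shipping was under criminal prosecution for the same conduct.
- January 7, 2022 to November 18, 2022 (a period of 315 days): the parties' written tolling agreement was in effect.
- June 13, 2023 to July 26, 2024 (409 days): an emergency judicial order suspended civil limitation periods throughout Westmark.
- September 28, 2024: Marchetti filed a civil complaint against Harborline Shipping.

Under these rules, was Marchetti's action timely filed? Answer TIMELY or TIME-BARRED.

TIMELY

The limitation period began to run on October 15, 2019.
3 years from October 15, 2019 is October 15, 2022.
The written tolling agreement from January 7, 2022 to November 18, 2022 tolled the period for 315 days, extending the deadline to August 26, 2023.
Because the emergency suspension of filing deadlines ran from June 13, 2023 to July 26, 2024, the deadline is extended by 409 days to October 8, 2024.
No stated provision tolls the period for a criminal prosecution, so the interval from October 7, 2020 to March 14, 2021 has no effect on the deadline.
Nothing else in the chronology tolls or restarts the period.
Filing on September 28, 2024 beat the October 8, 2024 deadline — the action is timely.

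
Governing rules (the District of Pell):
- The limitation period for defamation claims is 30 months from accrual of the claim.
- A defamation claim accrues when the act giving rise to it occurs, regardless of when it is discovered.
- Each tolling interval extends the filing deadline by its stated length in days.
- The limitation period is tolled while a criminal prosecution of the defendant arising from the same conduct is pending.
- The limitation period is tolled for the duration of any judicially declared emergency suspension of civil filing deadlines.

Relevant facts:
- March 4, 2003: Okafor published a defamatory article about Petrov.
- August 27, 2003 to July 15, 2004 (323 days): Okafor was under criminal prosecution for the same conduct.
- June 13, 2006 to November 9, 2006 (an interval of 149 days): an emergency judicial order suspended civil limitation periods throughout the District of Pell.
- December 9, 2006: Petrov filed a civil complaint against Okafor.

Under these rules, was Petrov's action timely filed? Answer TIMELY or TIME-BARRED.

TIMELY

The limitation period began to run on March 4, 2003.
30 months from March 4, 2003 is September 4, 2005.
The period was tolled for 323 days by the pending criminal prosecution (August 27, 2003 to July 15, 2004), pushing the deadline to July 24, 2006.
The emergency suspension of filing deadlines from June 13, 2006 to November 9, 2006 tolled the period for 149 days, extending the deadline to December 20, 2006.
The December 9, 2006 filing precedes the December 20, 2006 deadline; the claim is timely.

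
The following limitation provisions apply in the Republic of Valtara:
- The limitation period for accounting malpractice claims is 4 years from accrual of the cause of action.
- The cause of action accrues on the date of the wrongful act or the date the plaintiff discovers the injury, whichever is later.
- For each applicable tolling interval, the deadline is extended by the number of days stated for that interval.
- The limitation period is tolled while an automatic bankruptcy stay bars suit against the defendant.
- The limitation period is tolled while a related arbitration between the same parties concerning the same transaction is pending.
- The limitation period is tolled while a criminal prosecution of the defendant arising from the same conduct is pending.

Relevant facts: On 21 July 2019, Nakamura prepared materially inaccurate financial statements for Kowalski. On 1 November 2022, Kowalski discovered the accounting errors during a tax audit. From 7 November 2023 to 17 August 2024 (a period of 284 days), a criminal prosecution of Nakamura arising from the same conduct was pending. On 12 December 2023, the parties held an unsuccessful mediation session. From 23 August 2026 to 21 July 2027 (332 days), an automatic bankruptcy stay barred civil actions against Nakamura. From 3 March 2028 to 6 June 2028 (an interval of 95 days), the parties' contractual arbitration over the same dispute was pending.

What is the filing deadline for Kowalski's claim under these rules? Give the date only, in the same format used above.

Because discovery on 1 November 2022 post-dates the 21 July 2019 act, accrual under the later-of rule falls on 1 November 2022.
4 years from 1 November 2022 is 1 November 2026.
The period was tolled for 284 days by the pending criminal prosecution (7 November 2023 to 17 August 2024), pushing the deadline to 12 August 2027.
The period was tolled for 332 days by the automatic bankruptcy stay (23 August 2026 to 21 July 2027), pushing the deadline to 9 July 2028.
The pending related arbitration from 3 March 2028 to 6 June 2028 tolled the period for 95 days, extending the deadline to 12 October 2028.
None of the other events listed affects the running of the period under the stated rules.

12 October 2028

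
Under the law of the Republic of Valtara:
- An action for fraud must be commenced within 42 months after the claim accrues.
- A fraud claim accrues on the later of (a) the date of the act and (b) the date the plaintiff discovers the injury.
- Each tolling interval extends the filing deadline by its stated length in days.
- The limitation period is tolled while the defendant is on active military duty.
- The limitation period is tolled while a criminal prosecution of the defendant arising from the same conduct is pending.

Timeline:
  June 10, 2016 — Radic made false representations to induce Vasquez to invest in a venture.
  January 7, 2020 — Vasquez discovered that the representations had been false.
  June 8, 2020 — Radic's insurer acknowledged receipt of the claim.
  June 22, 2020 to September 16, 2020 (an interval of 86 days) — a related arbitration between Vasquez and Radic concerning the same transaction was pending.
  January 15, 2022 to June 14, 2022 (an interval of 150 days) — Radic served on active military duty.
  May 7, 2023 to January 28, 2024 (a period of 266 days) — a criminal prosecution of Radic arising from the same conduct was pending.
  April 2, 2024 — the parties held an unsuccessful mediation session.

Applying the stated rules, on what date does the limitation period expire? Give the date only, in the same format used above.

Because discovery on January 7, 2020 post-dates the June 10, 2016 act, accrual under the later-of rule falls on January 7, 2020.
Adding the 42 months base period to January 7, 2020 gives a deadline of July 7, 2023, before any tolling.
The defendant's active military service from January 15, 2022 to June 14, 2022 tolled the period for 150 days, extending the deadline to December 4, 2023.
The period was tolled for 266 days by the pending criminal prosecution (May 7, 2023 to January 28, 2024), pushing the deadline to August 26, 2024.
No stated provision tolls the period for a pending arbitration, so the interval from June 22, 2020 to September 16, 2020 has no effect on the deadline.
None of the other events listed affects the running of the period under the stated rules.

August 26, 2024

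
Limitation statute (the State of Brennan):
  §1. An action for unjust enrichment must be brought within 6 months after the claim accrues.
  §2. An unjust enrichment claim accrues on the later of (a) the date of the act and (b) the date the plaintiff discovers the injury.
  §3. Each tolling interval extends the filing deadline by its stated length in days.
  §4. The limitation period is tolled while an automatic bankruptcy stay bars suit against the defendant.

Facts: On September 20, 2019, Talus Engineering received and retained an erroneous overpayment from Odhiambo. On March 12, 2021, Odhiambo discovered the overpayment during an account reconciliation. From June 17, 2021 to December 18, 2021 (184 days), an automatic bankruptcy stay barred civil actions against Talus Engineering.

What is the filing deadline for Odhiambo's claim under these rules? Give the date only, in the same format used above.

The claim accrued on March 12, 2021 — the later of the September 20, 2019 act and the March 12, 2021 discovery.
The untolled deadline — 6 months after March 12, 2021 — is September 12, 2021.
Because the automatic bankruptcy stay ran from June 17, 2021 to December 18, 2021, the deadline is extended by 184 days to March 15, 2022.

March 15, 2022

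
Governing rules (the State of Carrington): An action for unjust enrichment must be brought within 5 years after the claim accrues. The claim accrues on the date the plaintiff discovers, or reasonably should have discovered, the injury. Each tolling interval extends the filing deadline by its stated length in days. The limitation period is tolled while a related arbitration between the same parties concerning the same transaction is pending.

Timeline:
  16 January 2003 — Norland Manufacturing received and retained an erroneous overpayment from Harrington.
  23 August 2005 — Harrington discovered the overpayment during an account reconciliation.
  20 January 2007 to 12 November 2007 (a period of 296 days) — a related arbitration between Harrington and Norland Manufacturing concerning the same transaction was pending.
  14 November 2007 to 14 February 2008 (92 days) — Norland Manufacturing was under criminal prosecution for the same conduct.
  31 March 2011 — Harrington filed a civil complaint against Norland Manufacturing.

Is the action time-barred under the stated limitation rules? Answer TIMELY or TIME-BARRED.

The claim did not accrue until Harrington discovered the injury on 23 August 2005; the 16 January 2003 act date does not start the clock under the stated rule.
Adding the 5 years base period to 23 August 2005 gives a deadline of 23 August 2010, before any tolling.
The period was tolled for 296 days by the pending related arbitration (20 January 2007 to 12 November 2007), pushing the deadline to 15 June 2011.
No stated provision tolls the period for a criminal prosecution, so the interval from 14 November 2007 to 14 February 2008 has no effect on the deadline.
Harrington filed on 31 March 2011, before the 15 June 2011 deadline, so the action is timely.

TIMELY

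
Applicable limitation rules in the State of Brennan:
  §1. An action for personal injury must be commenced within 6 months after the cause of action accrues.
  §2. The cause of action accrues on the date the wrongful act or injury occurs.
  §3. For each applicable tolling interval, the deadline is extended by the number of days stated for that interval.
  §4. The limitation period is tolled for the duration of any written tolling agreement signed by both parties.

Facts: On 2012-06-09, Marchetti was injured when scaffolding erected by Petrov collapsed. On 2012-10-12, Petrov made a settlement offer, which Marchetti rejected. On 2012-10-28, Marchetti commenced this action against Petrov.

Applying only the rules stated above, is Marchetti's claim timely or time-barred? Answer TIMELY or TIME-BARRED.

The limitation period began to run on 2012-06-09.
6 months from 2012-06-09 is 2012-12-09.
None of the other events listed affects the running of the period under the stated rules.
Filing on 2012-10-28 beat the 2012-12-09 deadline — the action is timely.

TIMELY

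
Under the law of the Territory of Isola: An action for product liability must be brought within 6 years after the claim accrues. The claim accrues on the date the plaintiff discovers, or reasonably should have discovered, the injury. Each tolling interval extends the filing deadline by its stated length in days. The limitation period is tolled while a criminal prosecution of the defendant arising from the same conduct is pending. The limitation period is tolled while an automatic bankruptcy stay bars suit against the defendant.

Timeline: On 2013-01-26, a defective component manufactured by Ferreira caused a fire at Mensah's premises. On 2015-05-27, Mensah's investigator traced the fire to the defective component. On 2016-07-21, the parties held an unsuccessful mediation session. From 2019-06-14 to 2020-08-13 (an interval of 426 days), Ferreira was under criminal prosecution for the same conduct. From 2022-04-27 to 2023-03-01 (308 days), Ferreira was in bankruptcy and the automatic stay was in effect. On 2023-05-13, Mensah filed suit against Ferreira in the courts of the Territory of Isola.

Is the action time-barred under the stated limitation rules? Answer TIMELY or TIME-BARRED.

TIMELY

Under the discovery rule, the claim accrued on 2015-05-27, when Mensah discovered the injury — not on the 2013-01-26 date of the underlying act.
6 years from 2015-05-27 is 2021-05-27.
The pending criminal prosecution from 2019-06-14 to 2020-08-13 tolled the period for 426 days, extending the deadline to 2022-07-27.
The automatic bankruptcy stay from 2022-04-27 to 2023-03-01 tolled the period for 308 days, extending the deadline to 2023-05-31.
Nothing else in the chronology tolls or restarts the period.
Filing on 2023-05-13 beat the 2023-05-31 deadline — the action is timely.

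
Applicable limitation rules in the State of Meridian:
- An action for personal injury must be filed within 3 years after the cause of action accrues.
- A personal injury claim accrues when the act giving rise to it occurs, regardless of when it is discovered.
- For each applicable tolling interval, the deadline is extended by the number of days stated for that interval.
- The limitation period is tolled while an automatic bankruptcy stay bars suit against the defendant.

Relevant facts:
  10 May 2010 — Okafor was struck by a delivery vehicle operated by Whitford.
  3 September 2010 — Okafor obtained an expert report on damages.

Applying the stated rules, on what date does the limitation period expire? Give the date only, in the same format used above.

10 May 2013

The cause of action accrued on 10 May 2010, the date of the act.
The untolled deadline — 3 years after 10 May 2010 — is 10 May 2013.
Nothing else in the chronology tolls or restarts the period.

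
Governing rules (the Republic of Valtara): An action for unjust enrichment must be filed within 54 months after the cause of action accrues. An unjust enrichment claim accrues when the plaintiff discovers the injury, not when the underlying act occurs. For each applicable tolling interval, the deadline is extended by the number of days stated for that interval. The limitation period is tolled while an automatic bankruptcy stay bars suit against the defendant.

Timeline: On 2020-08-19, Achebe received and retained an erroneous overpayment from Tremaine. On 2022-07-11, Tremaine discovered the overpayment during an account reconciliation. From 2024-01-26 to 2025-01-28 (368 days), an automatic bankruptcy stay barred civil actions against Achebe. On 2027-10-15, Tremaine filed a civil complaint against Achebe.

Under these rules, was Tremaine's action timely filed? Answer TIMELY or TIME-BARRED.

TIMELY

The claim did not accrue until Tremaine discovered the injury on 2022-07-11; the 2020-08-19 act date does not start the clock under the stated rule.
The untolled deadline — 54 months after 2022-07-11 — is 2027-01-11.
The period was tolled for 368 days by the automatic bankruptcy stay (2024-01-26 to 2025-01-28), pushing the deadline to 2028-01-14.
Filing on 2027-10-15 beat the 2028-01-14 deadline — the action is timely.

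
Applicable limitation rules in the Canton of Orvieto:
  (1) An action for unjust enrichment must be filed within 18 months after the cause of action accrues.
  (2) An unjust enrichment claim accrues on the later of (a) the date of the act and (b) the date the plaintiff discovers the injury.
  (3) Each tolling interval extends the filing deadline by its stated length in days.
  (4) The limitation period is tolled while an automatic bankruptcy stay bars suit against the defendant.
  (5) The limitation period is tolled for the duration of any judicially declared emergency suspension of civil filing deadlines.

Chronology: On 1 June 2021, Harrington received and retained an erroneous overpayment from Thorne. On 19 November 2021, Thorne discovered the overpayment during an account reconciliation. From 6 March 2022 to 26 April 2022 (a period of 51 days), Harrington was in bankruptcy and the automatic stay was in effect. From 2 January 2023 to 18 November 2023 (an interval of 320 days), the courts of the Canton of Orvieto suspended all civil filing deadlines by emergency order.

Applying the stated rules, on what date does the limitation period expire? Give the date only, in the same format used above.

Taking the later of the act (1 June 2021) and discovery (19 November 2021), the claim accrued on 19 November 2021.
18 months from 19 November 2021 is 19 May 2023.
The period was tolled for 51 days by the automatic bankruptcy stay (6 March 2022 to 26 April 2022), pushing the deadline to 9 July 2023.
The period was tolled for 320 days by the emergency suspension of filing deadlines (2 January 2023 to 18 November 2023), pushing the deadline to 24 May 2024.

24 May 2024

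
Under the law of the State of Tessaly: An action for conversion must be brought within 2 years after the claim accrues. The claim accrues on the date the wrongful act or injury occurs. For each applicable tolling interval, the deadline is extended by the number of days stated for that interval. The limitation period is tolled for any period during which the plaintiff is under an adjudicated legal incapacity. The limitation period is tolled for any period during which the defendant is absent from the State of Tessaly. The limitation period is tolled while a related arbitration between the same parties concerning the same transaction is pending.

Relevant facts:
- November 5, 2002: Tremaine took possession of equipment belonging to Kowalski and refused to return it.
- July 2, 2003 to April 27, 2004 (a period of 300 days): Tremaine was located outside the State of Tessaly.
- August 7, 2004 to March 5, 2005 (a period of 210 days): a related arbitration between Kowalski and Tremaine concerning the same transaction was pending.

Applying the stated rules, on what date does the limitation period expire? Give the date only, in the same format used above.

The claim accrued on November 5, 2002, when the wrongful act occurred.
The untolled deadline — 2 years after November 5, 2002 — is November 5, 2004.
The defendant's absence from the jurisdiction from July 2, 2003 to April 27, 2004 tolled the period for 300 days, extending the deadline to September 1, 2005.
Because the pending related arbitration ran from August 7, 2004 to March 5, 2005, the deadline is extended by 210 days to March 30, 2006.

March 30, 2006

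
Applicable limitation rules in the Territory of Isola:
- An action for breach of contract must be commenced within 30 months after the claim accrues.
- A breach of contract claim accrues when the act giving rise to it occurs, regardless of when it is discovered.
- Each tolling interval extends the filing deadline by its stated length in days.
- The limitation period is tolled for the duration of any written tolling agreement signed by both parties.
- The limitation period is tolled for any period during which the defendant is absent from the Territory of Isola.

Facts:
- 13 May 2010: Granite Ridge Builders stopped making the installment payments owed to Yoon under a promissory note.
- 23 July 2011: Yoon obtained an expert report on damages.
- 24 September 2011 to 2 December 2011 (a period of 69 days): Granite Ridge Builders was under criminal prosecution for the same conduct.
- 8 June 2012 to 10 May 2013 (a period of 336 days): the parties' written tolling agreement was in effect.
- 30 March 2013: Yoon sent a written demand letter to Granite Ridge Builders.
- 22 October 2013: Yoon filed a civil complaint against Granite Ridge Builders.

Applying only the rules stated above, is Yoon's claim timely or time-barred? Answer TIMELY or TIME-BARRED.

TIME-BARRED

The limitation period began to run on 13 May 2010.
30 months from 13 May 2010 is 13 November 2012.
The period was tolled for 336 days by the written tolling agreement (8 June 2012 to 10 May 2013), pushing the deadline to 15 October 2013.
Although a criminal prosecution ran from 24 September 2011 to 2 December 2011, the stated rules do not make that a tolling event, so it is disregarded.
The other events in the timeline have no effect on the limitation period under the stated rules.
Yoon filed on 22 October 2013, after the 15 October 2013 deadline, so the action is time-barred.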